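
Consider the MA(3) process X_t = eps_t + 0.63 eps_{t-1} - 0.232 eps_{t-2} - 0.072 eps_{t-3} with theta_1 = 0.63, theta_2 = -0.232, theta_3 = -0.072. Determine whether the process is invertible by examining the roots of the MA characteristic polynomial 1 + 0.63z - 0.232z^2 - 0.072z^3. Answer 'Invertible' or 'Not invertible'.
\text{Invertible}

The MA(q) characteristic polynomial is P(z) = 1 + 0.63z - 0.232z^2 - 0.072z^3.
Invertibility requires all roots to lie outside the unit circle, i.e. |z| > 1 for every root.
Degree 3: look for a simple real root z0 first, then factor out (1 - z/z0) and solve the remaining quadratic.
Testing z0 = 2.5: P(2.5) = 1 + (0.63)(2.5) + (-0.232)(2.5)^2 + (-0.072)(2.5)^3
  = 1 + (1.575) + (-1.45) + (-1.125) = 0.  So z_0 = 2.5 is a root, |z_0| = 2.5.
Divide out the factor (1 - 0.4 z) = (1 - z/z0) (since 1/z0 = 0.4):
  P(z) = (1 - 0.4 z)(1 + (1.03) z + (0.18) z^2)
  [check: z-coef 1.03 - (0.4) = 0.63; z^2-coef 0.18 - (0.4)(1.03) = -0.232; z^3-coef -(0.4)(0.18) = -0.072.]
Remaining roots from the quadratic factor 1 + (1.03) z + (0.18) z^2:
  Set 1 + (1.03) z + (0.18) z^2 = 0, i.e. a z^2 + b z + c = 0 with a = 0.18, b = 1.03, c = 1.
  Discriminant D = b^2 - 4ac = (1.03)^2 - 4*(0.18)*1 = 1.0609 - (0.72) = 0.3409.
  D >= 0, so the roots are real: z = (-b +/- sqrt(D)) / (2a) = (-1.03 +/- 0.583866) / (0.36).
    z_1 = (-1.03 + 0.583866) / (0.36) = -1.2393,   |z_1| = 1.2393.
    z_2 = (-1.03 - 0.583866) / (0.36) = -4.483,   |z_2| = 4.483.
Moduli of all roots: 2.5000, 1.2393, 4.4830.
All moduli strictly greater than 1? Yes.
Verdict: Invertible.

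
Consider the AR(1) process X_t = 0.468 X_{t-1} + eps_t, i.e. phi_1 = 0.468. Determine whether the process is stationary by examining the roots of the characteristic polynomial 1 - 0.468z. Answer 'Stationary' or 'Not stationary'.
\text{Stationary}

The AR(p) characteristic polynomial is P(z) = 1 - 0.468z.
Stationarity requires all roots to lie outside the unit circle, i.e. |z| > 1 for every root.
This is linear in z: 1 + (-0.468) z = 0  =>  z = -1/(-0.468) = 2.136752,  |z| = 2.136752.
Moduli of all roots: 2.1368.
All moduli strictly greater than 1? Yes.
Verdict: Stationary.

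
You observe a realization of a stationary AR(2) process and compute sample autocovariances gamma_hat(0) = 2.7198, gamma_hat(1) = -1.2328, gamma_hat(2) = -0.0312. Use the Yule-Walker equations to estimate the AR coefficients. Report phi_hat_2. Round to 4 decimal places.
\hat\phi_{2} = -0.2730

The Yule-Walker equations for an AR(p) process read, in matrix form,
  Gamma_p phi = r_p,   with   (Gamma_p)_{ij} = gamma(|i - j|),
                       (r_p)_i = gamma(i),   i,j = 1..p.
Substitute the sample gammas (Toeplitz matrix and right-hand side of size 2):
  Gamma_p = [[2.7198, -1.2328], [-1.2328, 2.7198]]
  r_p     = [-1.2328, -0.0312]
Written out:
  2.7198 phi_1 - 1.2328 phi_2 = -1.2328
  -1.2328 phi_1 + 2.7198 phi_2 = -0.0312
Solve by Cramer's rule:
  det = gamma(0)^2 - gamma(1)^2 = (2.7198)^2 - (-1.2328)^2 = 7.39731204 - 1.51979584 = 5.8775162
  phi_hat_1 = [gamma(1) gamma(0) - gamma(1) gamma(2)] / det = [(-1.2328)(2.7198) - (-1.2328)(-0.0312)] / 5.8775162 = -3.3914328 / 5.8775162 = -0.577
  phi_hat_2 = [gamma(0) gamma(2) - gamma(1)^2] / det = [(2.7198)(-0.0312) - (-1.2328)^2] / 5.8775162 = -1.6046536 / 5.8775162 = -0.273
So phi_hat = [-0.5770, -0.2730].
Therefore phi_hat_2 = -0.2730.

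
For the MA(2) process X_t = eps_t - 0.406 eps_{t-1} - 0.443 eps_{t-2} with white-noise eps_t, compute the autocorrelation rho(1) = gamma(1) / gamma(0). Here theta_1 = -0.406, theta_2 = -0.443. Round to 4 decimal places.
\rho(1) = -0.1661

For an MA(q) process with theta_0 = 1, the autocovariance is
  gamma(k) = sigma^2 * sum_{i=0..q-k} theta_i * theta_{i+k},
and rho(k) = gamma(k) / gamma(0). Sigma^2 cancels.
  numerator   = (1)*(-0.406) + (-0.406)*(-0.443) = -0.226142.
  denominator = (1)^2 + (-0.406)^2 + (-0.443)^2 = 1.361085.
  rho(1) = -0.226142 / 1.361085 = -0.1661.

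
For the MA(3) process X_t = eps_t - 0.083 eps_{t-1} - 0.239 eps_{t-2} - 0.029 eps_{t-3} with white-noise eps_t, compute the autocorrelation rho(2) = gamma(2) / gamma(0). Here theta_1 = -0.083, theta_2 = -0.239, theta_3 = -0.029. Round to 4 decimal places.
\rho(2) = -0.2222

For an MA(q) process with theta_0 = 1, the autocovariance is
  gamma(k) = sigma^2 * sum_{i=0..q-k} theta_i * theta_{i+k},
and rho(k) = gamma(k) / gamma(0). Sigma^2 cancels.
  numerator   = (1)*(-0.239) + (-0.083)*(-0.029) = -0.236593.
  denominator = (1)^2 + (-0.083)^2 + (-0.239)^2 + (-0.029)^2 = 1.064851.
  rho(2) = -0.236593 / 1.064851 = -0.2222.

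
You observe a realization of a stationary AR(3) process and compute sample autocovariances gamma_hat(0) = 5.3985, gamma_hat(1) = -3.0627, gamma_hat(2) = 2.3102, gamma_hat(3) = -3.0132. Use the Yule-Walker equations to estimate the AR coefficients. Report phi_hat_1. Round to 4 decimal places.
\hat\phi_{1} = -0.4160

The Yule-Walker equations for an AR(p) process read, in matrix form,
  Gamma_p phi = r_p,   with   (Gamma_p)_{ij} = gamma(|i - j|),
                       (r_p)_i = gamma(i),   i,j = 1..p.
Substitute the sample gammas (Toeplitz matrix and right-hand side of size 3):
  Gamma_p = [[5.3985, -3.0627, 2.3102], [-3.0627, 5.3985, -3.0627], [2.3102, -3.0627, 5.3985]]
  r_p     = [-3.0627, 2.3102, -3.0132]
Written out (R1..R3):
  (R1) 5.3985 phi_1 - 3.0627 phi_2 + 2.3102 phi_3 = -3.0627
  (R2) -3.0627 phi_1 + 5.3985 phi_2 - 3.0627 phi_3 = 2.3102
  (R3) 2.3102 phi_1 - 3.0627 phi_2 + 5.3985 phi_3 = -3.0132
Gaussian elimination:
  R2 <- R2 - (-3.0627/5.3985) R1 = R2 - (-0.567324) R1:  3.660956 phi_2 - 1.752068 phi_3 = 0.572656
  R3 <- R3 - (2.3102/5.3985) R1 = R3 - (0.427934) R1:  -1.752068 phi_2 + 4.409888 phi_3 = -1.702568
  R3 <- R3 - (-1.752068/3.660956) R2 = R3 - (-0.478582) R2:  3.57138 phi_3 = -1.428505
Back-substitution:
  phi_hat_3 = -1.428505 / 3.57138 = -0.399987
  phi_hat_2 = (0.572656 - (-1.752068)(-0.399987)) / 3.660956 = -0.035004
  phi_hat_1 = (-3.0627 - (-3.0627)(-0.035004) - (2.3102)(-0.399987)) / 5.3985 = -0.416015
So phi_hat = [-0.4160, -0.0350, -0.4000].
Therefore phi_hat_1 = -0.4160.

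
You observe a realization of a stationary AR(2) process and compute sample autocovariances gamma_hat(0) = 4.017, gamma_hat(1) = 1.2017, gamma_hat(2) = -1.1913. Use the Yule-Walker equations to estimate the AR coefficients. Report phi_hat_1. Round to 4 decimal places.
\hat\phi_{1} = 0.4260

The Yule-Walker equations for an AR(p) process read, in matrix form,
  Gamma_p phi = r_p,   with   (Gamma_p)_{ij} = gamma(|i - j|),
                       (r_p)_i = gamma(i),   i,j = 1..p.
Substitute the sample gammas (Toeplitz matrix and right-hand side of size 2):
  Gamma_p = [[4.017, 1.2017], [1.2017, 4.017]]
  r_p     = [1.2017, -1.1913]
Written out:
  4.017 phi_1 + 1.2017 phi_2 = 1.2017
  1.2017 phi_1 + 4.017 phi_2 = -1.1913
Solve by Cramer's rule:
  det = gamma(0)^2 - gamma(1)^2 = (4.017)^2 - (1.2017)^2 = 16.136289 - 1.44408289 = 14.69220611
  phi_hat_1 = [gamma(1) gamma(0) - gamma(1) gamma(2)] / det = [(1.2017)(4.017) - (1.2017)(-1.1913)] / 14.69220611 = 6.25881411 / 14.69220611 = 0.426
  phi_hat_2 = [gamma(0) gamma(2) - gamma(1)^2] / det = [(4.017)(-1.1913) - (1.2017)^2] / 14.69220611 = -6.22953499 / 14.69220611 = -0.424
So phi_hat = [0.4260, -0.4240].
Therefore phi_hat_1 = 0.4260.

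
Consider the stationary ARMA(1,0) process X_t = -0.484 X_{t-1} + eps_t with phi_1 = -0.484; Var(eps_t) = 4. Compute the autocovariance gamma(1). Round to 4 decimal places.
\gamma(1) = -2.5283

Multiply the model equation by X_{t-k} and take expectations. With theta_0 = psi_0 = 1 and psi_j the MA(infinity) weights, this gives
  gamma(k) - sum_i phi_i gamma(k-i) = c_k,
  c_k = sigma^2 * sum_{j=k..q} theta_j psi_{j-k}   (c_k = 0 for k > q),
using gamma(-m) = gamma(m).
Pure AR (q = 0): c_0 = sigma^2 = 4, c_k = 0 for k >= 1.
Equations for k = 0 and k = 1 (AR order 1):
  gamma(0) = phi_1 gamma(1) + c_0
  gamma(1) = phi_1 gamma(0) + c_1
Substituting the second into the first: gamma(0) (1 - phi_1^2) = c_0 + phi_1 c_1, so
  gamma(0) = c_0 / (1 - phi_1^2) = 4 / (1 - (-0.484)^2) = 4 / 0.765744 = 5.223678.
  gamma(1) = phi_1 gamma(0) = (-0.484)(5.223678) = -2.52826.
Therefore gamma(1) = -2.5283 (to 4 decimal places).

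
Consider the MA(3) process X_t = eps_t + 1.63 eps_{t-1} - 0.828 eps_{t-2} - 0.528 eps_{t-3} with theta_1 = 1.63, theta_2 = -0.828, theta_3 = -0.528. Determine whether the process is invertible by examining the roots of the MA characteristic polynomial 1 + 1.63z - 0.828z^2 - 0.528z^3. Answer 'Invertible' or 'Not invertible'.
\text{Not invertible}

The MA(q) characteristic polynomial is P(z) = 1 + 1.63z - 0.828z^2 - 0.528z^3.
Invertibility requires all roots to lie outside the unit circle, i.e. |z| > 1 for every root.
Degree 3: look for a simple real root z0 first, then factor out (1 - z/z0) and solve the remaining quadratic.
Testing z0 = -2.5: P(-2.5) = 1 + (1.63)(-2.5) + (-0.828)(-2.5)^2 + (-0.528)(-2.5)^3
  = 1 + (-4.075) + (-5.175) + (8.25) = 0.  So z_0 = -2.5 is a root, |z_0| = 2.5.
Divide out the factor (1 + 0.4 z) = (1 - z/z0) (since 1/z0 = -0.4):
  P(z) = (1 + 0.4 z)(1 + (1.23) z + (-1.32) z^2)
  [check: z-coef 1.23 - (-0.4) = 1.63; z^2-coef -1.32 - (-0.4)(1.23) = -0.828; z^3-coef -(-0.4)(-1.32) = -0.528.]
Remaining roots from the quadratic factor 1 + (1.23) z + (-1.32) z^2:
  Set 1 + (1.23) z + (-1.32) z^2 = 0, i.e. a z^2 + b z + c = 0 with a = -1.32, b = 1.23, c = 1.
  Discriminant D = b^2 - 4ac = (1.23)^2 - 4*(-1.32)*1 = 1.5129 - (-5.28) = 6.7929.
  D >= 0, so the roots are real: z = (-b +/- sqrt(D)) / (2a) = (-1.23 +/- 2.606319) / (-2.64).
    z_1 = (-1.23 + 2.606319) / (-2.64) = -0.5213,   |z_1| = 0.5213.
    z_2 = (-1.23 - 2.606319) / (-2.64) = 1.4532,   |z_2| = 1.4532.
Moduli of all roots: 2.5000, 0.5213, 1.4532.
All moduli strictly greater than 1? No.
Verdict: Not invertible.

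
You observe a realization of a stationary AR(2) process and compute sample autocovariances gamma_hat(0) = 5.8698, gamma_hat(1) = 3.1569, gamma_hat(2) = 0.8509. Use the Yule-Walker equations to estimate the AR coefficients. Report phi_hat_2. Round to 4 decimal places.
\hat\phi_{2} = -0.2030

The Yule-Walker equations for an AR(p) process read, in matrix form,
  Gamma_p phi = r_p,   with   (Gamma_p)_{ij} = gamma(|i - j|),
                       (r_p)_i = gamma(i),   i,j = 1..p.
Substitute the sample gammas (Toeplitz matrix and right-hand side of size 2):
  Gamma_p = [[5.8698, 3.1569], [3.1569, 5.8698]]
  r_p     = [3.1569, 0.8509]
Written out:
  5.8698 phi_1 + 3.1569 phi_2 = 3.1569
  3.1569 phi_1 + 5.8698 phi_2 = 0.8509
Solve by Cramer's rule:
  det = gamma(0)^2 - gamma(1)^2 = (5.8698)^2 - (3.1569)^2 = 34.45455204 - 9.96601761 = 24.48853443
  phi_hat_1 = [gamma(1) gamma(0) - gamma(1) gamma(2)] / det = [(3.1569)(5.8698) - (3.1569)(0.8509)] / 24.48853443 = 15.84416541 / 24.48853443 = 0.647
  phi_hat_2 = [gamma(0) gamma(2) - gamma(1)^2] / det = [(5.8698)(0.8509) - (3.1569)^2] / 24.48853443 = -4.97140479 / 24.48853443 = -0.203
So phi_hat = [0.6470, -0.2030].
Therefore phi_hat_2 = -0.2030.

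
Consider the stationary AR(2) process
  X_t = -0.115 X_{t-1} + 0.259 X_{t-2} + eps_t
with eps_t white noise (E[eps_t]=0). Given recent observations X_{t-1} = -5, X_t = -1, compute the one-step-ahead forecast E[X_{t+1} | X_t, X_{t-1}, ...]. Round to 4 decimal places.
E[X_{t+1} \mid \mathcal F_t] = -1.1800

For an AR(p) model X_t = c + sum_i phi_i X_{t-i} + eps_t, the
one-step-ahead conditional mean is
  E[X_{t+1} | X_t, ...] = c + sum_i phi_i X_{t+1-i}.
Substitute known values:
  E[X_{t+1} | ...] = (-0.115) * (-1) + (0.259) * (-5)
                   = -1.1800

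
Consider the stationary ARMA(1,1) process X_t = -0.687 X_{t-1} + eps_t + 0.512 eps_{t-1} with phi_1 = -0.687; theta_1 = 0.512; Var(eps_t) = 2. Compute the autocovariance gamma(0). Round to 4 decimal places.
\gamma(0) = 2.1160

Multiply the model equation by X_{t-k} and take expectations. With theta_0 = psi_0 = 1 and psi_j the MA(infinity) weights, this gives
  gamma(k) - sum_i phi_i gamma(k-i) = c_k,
  c_k = sigma^2 * sum_{j=k..q} theta_j psi_{j-k}   (c_k = 0 for k > q),
using gamma(-m) = gamma(m).
psi-weights needed (psi_j = theta_j + sum_i phi_i psi_{j-i}):
  psi_1 = theta_1 + phi_1 = 0.512 + (-0.687) = -0.175
Right-hand sides:
  c_0 = sigma^2 (1 + theta_1 psi_1) = 2 * (1 + (0.512)(-0.175)) = 2 * 0.9104 = 1.8208
  c_1 = sigma^2 theta_1 = 2 * (0.512) = 1.024
  c_2 = 0
Equations for k = 0 and k = 1 (AR order 1):
  gamma(0) = phi_1 gamma(1) + c_0
  gamma(1) = phi_1 gamma(0) + c_1
Substituting the second into the first: gamma(0) (1 - phi_1^2) = c_0 + phi_1 c_1, so
  gamma(0) = (c_0 + phi_1 c_1) / (1 - phi_1^2) = (1.8208 + (-0.687)(1.024)) / (1 - (-0.687)^2) = 1.117312 / 0.528031 = 2.115997.
Therefore gamma(0) = 2.1160 (to 4 decimal places).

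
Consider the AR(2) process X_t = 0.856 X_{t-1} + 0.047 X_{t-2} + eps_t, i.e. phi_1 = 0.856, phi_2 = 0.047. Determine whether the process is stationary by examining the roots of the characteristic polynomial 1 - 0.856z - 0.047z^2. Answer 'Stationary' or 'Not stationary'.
\text{Stationary}

The AR(p) characteristic polynomial is P(z) = 1 - 0.856z - 0.047z^2.
Stationarity requires all roots to lie outside the unit circle, i.e. |z| > 1 for every root.
Set 1 + (-0.856) z + (-0.047) z^2 = 0, i.e. a z^2 + b z + c = 0 with a = -0.047, b = -0.856, c = 1.
Discriminant D = b^2 - 4ac = (-0.856)^2 - 4*(-0.047)*1 = 0.732736 - (-0.188) = 0.920736.
D >= 0, so the roots are real: z = (-b +/- sqrt(D)) / (2a) = (0.856 +/- 0.95955) / (-0.094).
  z_1 = (0.856 + 0.95955) / (-0.094) = -19.3144,   |z_1| = 19.3144.
  z_2 = (0.856 - 0.95955) / (-0.094) = 1.1016,   |z_2| = 1.1016.
Moduli of all roots: 19.3144, 1.1016.
All moduli strictly greater than 1? Yes.
Verdict: Stationary.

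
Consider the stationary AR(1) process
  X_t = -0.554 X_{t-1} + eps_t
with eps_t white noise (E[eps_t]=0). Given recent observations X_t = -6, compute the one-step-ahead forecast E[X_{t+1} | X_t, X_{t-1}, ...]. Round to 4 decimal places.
E[X_{t+1} \mid \mathcal F_t] = 3.3240

For an AR(p) model X_t = c + sum_i phi_i X_{t-i} + eps_t, the
one-step-ahead conditional mean is
  E[X_{t+1} | X_t, ...] = c + sum_i phi_i X_{t+1-i}.
Substitute known values:
  E[X_{t+1} | ...] = (-0.554) * (-6)
                   = 3.3240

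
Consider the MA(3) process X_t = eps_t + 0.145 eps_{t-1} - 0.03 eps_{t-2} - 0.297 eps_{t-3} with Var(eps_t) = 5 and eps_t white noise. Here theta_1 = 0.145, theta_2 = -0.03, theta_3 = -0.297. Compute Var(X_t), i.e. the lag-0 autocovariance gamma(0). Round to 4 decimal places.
\gamma(0) = 5.5507

For an MA(q) process X_t = eps_t + sum_i theta_i eps_{t-i} with
Var(eps_t) = sigma^2, the variance is
  gamma(0) = sigma^2 * (1 + sum_i theta_i^2).
  sum_i theta_i^2 = (0.145)^2 + (-0.03)^2 + (-0.297)^2 = 0.021025 + 0.0009 + 0.088209 = 0.110134.
  gamma(0) = 5 * (1 + 0.110134) = 5 * 1.110134 = 5.55067, which rounds to 5.5507.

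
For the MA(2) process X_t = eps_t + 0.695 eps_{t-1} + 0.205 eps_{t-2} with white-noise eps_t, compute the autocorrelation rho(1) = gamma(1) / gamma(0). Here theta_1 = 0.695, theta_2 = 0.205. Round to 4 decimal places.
\rho(1) = 0.5491

For an MA(q) process with theta_0 = 1, the autocovariance is
  gamma(k) = sigma^2 * sum_{i=0..q-k} theta_i * theta_{i+k},
and rho(k) = gamma(k) / gamma(0). Sigma^2 cancels.
  numerator   = (1)*(0.695) + (0.695)*(0.205) = 0.837475.
  denominator = (1)^2 + (0.695)^2 + (0.205)^2 = 1.52505.
  rho(1) = 0.837475 / 1.52505 = 0.5491.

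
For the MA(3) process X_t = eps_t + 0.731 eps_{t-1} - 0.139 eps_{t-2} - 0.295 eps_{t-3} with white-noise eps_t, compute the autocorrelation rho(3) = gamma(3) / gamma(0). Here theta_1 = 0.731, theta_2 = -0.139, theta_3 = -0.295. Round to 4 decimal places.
\rho(3) = -0.1798

For an MA(q) process with theta_0 = 1, the autocovariance is
  gamma(k) = sigma^2 * sum_{i=0..q-k} theta_i * theta_{i+k},
and rho(k) = gamma(k) / gamma(0). Sigma^2 cancels.
  numerator   = (1)*(-0.295) = -0.295.
  denominator = (1)^2 + (0.731)^2 + (-0.139)^2 + (-0.295)^2 = 1.640707.
  rho(3) = -0.295 / 1.640707 = -0.1798.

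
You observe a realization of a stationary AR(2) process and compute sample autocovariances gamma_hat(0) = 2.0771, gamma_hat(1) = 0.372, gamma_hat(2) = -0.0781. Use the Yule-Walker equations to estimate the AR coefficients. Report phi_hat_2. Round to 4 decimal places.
\hat\phi_{2} = -0.0720

The Yule-Walker equations for an AR(p) process read, in matrix form,
  Gamma_p phi = r_p,   with   (Gamma_p)_{ij} = gamma(|i - j|),
                       (r_p)_i = gamma(i),   i,j = 1..p.
Substitute the sample gammas (Toeplitz matrix and right-hand side of size 2):
  Gamma_p = [[2.0771, 0.372], [0.372, 2.0771]]
  r_p     = [0.372, -0.0781]
Written out:
  2.0771 phi_1 + 0.372 phi_2 = 0.372
  0.372 phi_1 + 2.0771 phi_2 = -0.0781
Solve by Cramer's rule:
  det = gamma(0)^2 - gamma(1)^2 = (2.0771)^2 - (0.372)^2 = 4.31434441 - 0.138384 = 4.17596041
  phi_hat_1 = [gamma(1) gamma(0) - gamma(1) gamma(2)] / det = [(0.372)(2.0771) - (0.372)(-0.0781)] / 4.17596041 = 0.8017344 / 4.17596041 = 0.192
  phi_hat_2 = [gamma(0) gamma(2) - gamma(1)^2] / det = [(2.0771)(-0.0781) - (0.372)^2] / 4.17596041 = -0.30060551 / 4.17596041 = -0.072
So phi_hat = [0.1920, -0.0720].
Therefore phi_hat_2 = -0.0720.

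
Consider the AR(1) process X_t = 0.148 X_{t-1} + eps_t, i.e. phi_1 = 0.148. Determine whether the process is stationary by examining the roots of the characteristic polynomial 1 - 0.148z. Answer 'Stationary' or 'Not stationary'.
\text{Stationary}

The AR(p) characteristic polynomial is P(z) = 1 - 0.148z.
Stationarity requires all roots to lie outside the unit circle, i.e. |z| > 1 for every root.
This is linear in z: 1 + (-0.148) z = 0  =>  z = -1/(-0.148) = 6.756757,  |z| = 6.756757.
Moduli of all roots: 6.7568.
All moduli strictly greater than 1? Yes.
Verdict: Stationary.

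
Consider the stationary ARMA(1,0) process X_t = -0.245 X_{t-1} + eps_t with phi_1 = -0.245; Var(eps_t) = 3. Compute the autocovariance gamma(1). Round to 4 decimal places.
\gamma(1) = -0.7819

Multiply the model equation by X_{t-k} and take expectations. With theta_0 = psi_0 = 1 and psi_j the MA(infinity) weights, this gives
  gamma(k) - sum_i phi_i gamma(k-i) = c_k,
  c_k = sigma^2 * sum_{j=k..q} theta_j psi_{j-k}   (c_k = 0 for k > q),
using gamma(-m) = gamma(m).
Pure AR (q = 0): c_0 = sigma^2 = 3, c_k = 0 for k >= 1.
Equations for k = 0 and k = 1 (AR order 1):
  gamma(0) = phi_1 gamma(1) + c_0
  gamma(1) = phi_1 gamma(0) + c_1
Substituting the second into the first: gamma(0) (1 - phi_1^2) = c_0 + phi_1 c_1, so
  gamma(0) = c_0 / (1 - phi_1^2) = 3 / (1 - (-0.245)^2) = 3 / 0.939975 = 3.191574.
  gamma(1) = phi_1 gamma(0) = (-0.245)(3.191574) = -0.781936.
Therefore gamma(1) = -0.7819 (to 4 decimal places).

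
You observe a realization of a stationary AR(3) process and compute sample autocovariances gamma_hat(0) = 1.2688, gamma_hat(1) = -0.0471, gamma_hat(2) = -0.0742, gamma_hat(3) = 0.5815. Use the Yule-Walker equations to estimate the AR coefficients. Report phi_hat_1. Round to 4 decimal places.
\hat\phi_{1} = -0.0120

The Yule-Walker equations for an AR(p) process read, in matrix form,
  Gamma_p phi = r_p,   with   (Gamma_p)_{ij} = gamma(|i - j|),
                       (r_p)_i = gamma(i),   i,j = 1..p.
Substitute the sample gammas (Toeplitz matrix and right-hand side of size 3):
  Gamma_p = [[1.2688, -0.0471, -0.0742], [-0.0471, 1.2688, -0.0471], [-0.0742, -0.0471, 1.2688]]
  r_p     = [-0.0471, -0.0742, 0.5815]
Written out (R1..R3):
  (R1) 1.2688 phi_1 - 0.0471 phi_2 - 0.0742 phi_3 = -0.0471
  (R2) -0.0471 phi_1 + 1.2688 phi_2 - 0.0471 phi_3 = -0.0742
  (R3) -0.0742 phi_1 - 0.0471 phi_2 + 1.2688 phi_3 = 0.5815
Gaussian elimination:
  R2 <- R2 - (-0.0471/1.2688) R1 = R2 - (-0.037122) R1:  1.267052 phi_2 - 0.049854 phi_3 = -0.075948
  R3 <- R3 - (-0.0742/1.2688) R1 = R3 - (-0.05848) R1:  -0.049854 phi_2 + 1.264461 phi_3 = 0.578746
  R3 <- R3 - (-0.049854/1.267052) R2 = R3 - (-0.039347) R2:  1.262499 phi_3 = 0.575757
Back-substitution:
  phi_hat_3 = 0.575757 / 1.262499 = 0.456046
  phi_hat_2 = (-0.075948 - (-0.049854)(0.456046)) / 1.267052 = -0.041997
  phi_hat_1 = (-0.0471 - (-0.0471)(-0.041997) - (-0.0742)(0.456046)) / 1.2688 = -0.012011
So phi_hat = [-0.0120, -0.0420, 0.4560].
Therefore phi_hat_1 = -0.0120.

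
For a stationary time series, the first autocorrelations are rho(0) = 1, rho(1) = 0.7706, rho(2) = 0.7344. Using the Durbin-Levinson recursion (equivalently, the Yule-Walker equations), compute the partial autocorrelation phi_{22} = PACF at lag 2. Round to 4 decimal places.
\phi_{22} = 0.3461

The PACF at lag k is phi_{kk}, the last component of the solution
to the Yule-Walker system G_k phi = r_k where
  (G_k)_{ij} = rho(|i - j|), (r_k)_i = rho(i), i,j = 1..k.
Equivalently, Durbin-Levinson gives phi_{kk} iteratively:
  phi_{11} = rho(1)
  phi_{kk} = [rho(k) - sum_{j=1..k-1} phi_{k-1,j} rho(k-j)]
            / [1 - sum_{j=1..k-1} phi_{k-1,j} rho(j)],
  phi_{k,j} = phi_{k-1,j} - phi_{kk} phi_{k-1,k-j},  j = 1..k-1.
Step k = 1:
  phi_11 = rho(1) = 0.7706.
Step k = 2:
  phi_22 = [rho(2) - phi_11 rho(1)] / [1 - phi_11 rho(1)] = [0.7344 - (0.7706)(0.7706)] / [1 - (0.7706)(0.7706)]
         = 0.14057564 / 0.40617564 = 0.3461.
Therefore phi_{22} = 0.3461.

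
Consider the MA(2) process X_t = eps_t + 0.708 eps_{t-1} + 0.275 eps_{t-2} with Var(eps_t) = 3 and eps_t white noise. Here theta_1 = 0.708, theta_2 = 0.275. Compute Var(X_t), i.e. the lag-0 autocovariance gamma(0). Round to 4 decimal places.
\gamma(0) = 4.7307

For an MA(q) process X_t = eps_t + sum_i theta_i eps_{t-i} with
Var(eps_t) = sigma^2, the variance is
  gamma(0) = sigma^2 * (1 + sum_i theta_i^2).
  sum_i theta_i^2 = (0.708)^2 + (0.275)^2 = 0.501264 + 0.075625 = 0.576889.
  gamma(0) = 3 * (1 + 0.576889) = 3 * 1.576889 = 4.730667, which rounds to 4.7307.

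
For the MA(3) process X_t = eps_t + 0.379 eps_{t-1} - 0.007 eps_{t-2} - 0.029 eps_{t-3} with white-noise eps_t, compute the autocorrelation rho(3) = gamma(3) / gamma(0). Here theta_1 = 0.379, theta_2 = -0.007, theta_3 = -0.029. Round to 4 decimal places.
\rho(3) = -0.0253

For an MA(q) process with theta_0 = 1, the autocovariance is
  gamma(k) = sigma^2 * sum_{i=0..q-k} theta_i * theta_{i+k},
and rho(k) = gamma(k) / gamma(0). Sigma^2 cancels.
  numerator   = (1)*(-0.029) = -0.029.
  denominator = (1)^2 + (0.379)^2 + (-0.007)^2 + (-0.029)^2 = 1.144531.
  rho(3) = -0.029 / 1.144531 = -0.0253.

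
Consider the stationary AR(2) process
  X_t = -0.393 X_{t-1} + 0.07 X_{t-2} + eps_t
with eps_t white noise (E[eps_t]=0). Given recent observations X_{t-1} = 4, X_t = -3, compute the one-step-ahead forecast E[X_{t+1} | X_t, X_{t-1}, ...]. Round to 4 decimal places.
E[X_{t+1} \mid \mathcal F_t] = 1.4590

For an AR(p) model X_t = c + sum_i phi_i X_{t-i} + eps_t, the
one-step-ahead conditional mean is
  E[X_{t+1} | X_t, ...] = c + sum_i phi_i X_{t+1-i}.
Substitute known values:
  E[X_{t+1} | ...] = (-0.393) * (-3) + (0.07) * (4)
                   = 1.4590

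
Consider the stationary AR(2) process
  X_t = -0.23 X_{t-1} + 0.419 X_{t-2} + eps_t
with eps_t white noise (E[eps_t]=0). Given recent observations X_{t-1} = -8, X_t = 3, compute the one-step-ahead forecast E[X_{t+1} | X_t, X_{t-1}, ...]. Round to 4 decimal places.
E[X_{t+1} \mid \mathcal F_t] = -4.0420

For an AR(p) model X_t = c + sum_i phi_i X_{t-i} + eps_t, the
one-step-ahead conditional mean is
  E[X_{t+1} | X_t, ...] = c + sum_i phi_i X_{t+1-i}.
Substitute known values:
  E[X_{t+1} | ...] = (-0.23) * (3) + (0.419) * (-8)
                   = -4.0420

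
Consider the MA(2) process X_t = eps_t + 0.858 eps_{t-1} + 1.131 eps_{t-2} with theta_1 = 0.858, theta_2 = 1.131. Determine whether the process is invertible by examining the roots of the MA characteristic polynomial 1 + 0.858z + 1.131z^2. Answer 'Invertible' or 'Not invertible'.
\text{Not invertible}

The MA(q) characteristic polynomial is P(z) = 1 + 0.858z + 1.131z^2.
Invertibility requires all roots to lie outside the unit circle, i.e. |z| > 1 for every root.
Set 1 + (0.858) z + (1.131) z^2 = 0, i.e. a z^2 + b z + c = 0 with a = 1.131, b = 0.858, c = 1.
Discriminant D = b^2 - 4ac = (0.858)^2 - 4*(1.131)*1 = 0.736164 - (4.524) = -3.787836.
D < 0, so the roots are the complex-conjugate pair z = (-b +/- i sqrt(-D)) / (2a) = -0.3793 +/- 0.8604i.
For a conjugate pair |z|^2 = z * conj(z) = (product of roots) = c/a = 1/(1.131) = 0.884173, so |z| = sqrt(0.884173) = 0.9403 for both roots.
Moduli of all roots: 0.9403, 0.9403.
All moduli strictly greater than 1? No.
Verdict: Not invertible.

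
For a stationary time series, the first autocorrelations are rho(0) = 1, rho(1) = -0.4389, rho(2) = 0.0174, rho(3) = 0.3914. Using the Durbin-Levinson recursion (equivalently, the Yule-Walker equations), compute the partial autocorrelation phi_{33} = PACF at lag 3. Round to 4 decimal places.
\phi_{33} = 0.3970

The PACF at lag k is phi_{kk}, the last component of the solution
to the Yule-Walker system G_k phi = r_k where
  (G_k)_{ij} = rho(|i - j|), (r_k)_i = rho(i), i,j = 1..k.
Equivalently, Durbin-Levinson gives phi_{kk} iteratively:
  phi_{11} = rho(1)
  phi_{kk} = [rho(k) - sum_{j=1..k-1} phi_{k-1,j} rho(k-j)]
            / [1 - sum_{j=1..k-1} phi_{k-1,j} rho(j)],
  phi_{k,j} = phi_{k-1,j} - phi_{kk} phi_{k-1,k-j},  j = 1..k-1.
Step k = 1:
  phi_11 = rho(1) = -0.4389.
Step k = 2:
  phi_22 = [rho(2) - phi_11 rho(1)] / [1 - phi_11 rho(1)] = [0.0174 - (-0.4389)(-0.4389)] / [1 - (-0.4389)(-0.4389)]
         = -0.17523321 / 0.80736679 = -0.217043.
  Update: phi_21 = phi_11 - phi_22 phi_11 = -0.4389 - (-0.217043)(-0.4389) = -0.53416.
Step k = 3:
  phi_33 = [rho(3) - phi_21 rho(2) - phi_22 rho(1)] / [1 - phi_21 rho(1) - phi_22 rho(2)]
    numerator   = 0.3914 - (-0.53416)(0.0174) - (-0.217043)(-0.4389) = 0.30543427
    denominator = 1 - (-0.53416)(-0.4389) - (-0.217043)(0.0174) = 0.76933367
  phi_33 = 0.30543427 / 0.76933367 = 0.397.
Therefore phi_{33} = 0.3970.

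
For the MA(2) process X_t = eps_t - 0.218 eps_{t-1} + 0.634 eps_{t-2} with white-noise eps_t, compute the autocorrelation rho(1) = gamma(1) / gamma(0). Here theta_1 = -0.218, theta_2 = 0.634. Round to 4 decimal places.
\rho(1) = -0.2458

For an MA(q) process with theta_0 = 1, the autocovariance is
  gamma(k) = sigma^2 * sum_{i=0..q-k} theta_i * theta_{i+k},
and rho(k) = gamma(k) / gamma(0). Sigma^2 cancels.
  numerator   = (1)*(-0.218) + (-0.218)*(0.634) = -0.356212.
  denominator = (1)^2 + (-0.218)^2 + (0.634)^2 = 1.44948.
  rho(1) = -0.356212 / 1.44948 = -0.2458.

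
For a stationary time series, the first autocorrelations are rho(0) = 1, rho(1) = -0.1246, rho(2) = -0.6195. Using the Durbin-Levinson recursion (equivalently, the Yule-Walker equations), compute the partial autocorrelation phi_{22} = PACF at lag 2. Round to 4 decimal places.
\phi_{22} = -0.6450

The PACF at lag k is phi_{kk}, the last component of the solution
to the Yule-Walker system G_k phi = r_k where
  (G_k)_{ij} = rho(|i - j|), (r_k)_i = rho(i), i,j = 1..k.
Equivalently, Durbin-Levinson gives phi_{kk} iteratively:
  phi_{11} = rho(1)
  phi_{kk} = [rho(k) - sum_{j=1..k-1} phi_{k-1,j} rho(k-j)]
            / [1 - sum_{j=1..k-1} phi_{k-1,j} rho(j)],
  phi_{k,j} = phi_{k-1,j} - phi_{kk} phi_{k-1,k-j},  j = 1..k-1.
Step k = 1:
  phi_11 = rho(1) = -0.1246.
Step k = 2:
  phi_22 = [rho(2) - phi_11 rho(1)] / [1 - phi_11 rho(1)] = [-0.6195 - (-0.1246)(-0.1246)] / [1 - (-0.1246)(-0.1246)]
         = -0.63502516 / 0.98447484 = -0.645.
Therefore phi_{22} = -0.6450.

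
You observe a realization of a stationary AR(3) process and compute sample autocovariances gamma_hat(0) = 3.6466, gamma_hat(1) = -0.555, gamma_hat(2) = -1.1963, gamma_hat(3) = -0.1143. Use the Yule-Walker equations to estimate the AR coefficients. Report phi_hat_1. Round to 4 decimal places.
\hat\phi_{1} = -0.2720

The Yule-Walker equations for an AR(p) process read, in matrix form,
  Gamma_p phi = r_p,   with   (Gamma_p)_{ij} = gamma(|i - j|),
                       (r_p)_i = gamma(i),   i,j = 1..p.
Substitute the sample gammas (Toeplitz matrix and right-hand side of size 3):
  Gamma_p = [[3.6466, -0.555, -1.1963], [-0.555, 3.6466, -0.555], [-1.1963, -0.555, 3.6466]]
  r_p     = [-0.555, -1.1963, -0.1143]
Written out (R1..R3):
  (R1) 3.6466 phi_1 - 0.555 phi_2 - 1.1963 phi_3 = -0.555
  (R2) -0.555 phi_1 + 3.6466 phi_2 - 0.555 phi_3 = -1.1963
  (R3) -1.1963 phi_1 - 0.555 phi_2 + 3.6466 phi_3 = -0.1143
Gaussian elimination:
  R2 <- R2 - (-0.555/3.6466) R1 = R2 - (-0.152197) R1:  3.562131 phi_2 - 0.737073 phi_3 = -1.280769
  R3 <- R3 - (-1.1963/3.6466) R1 = R3 - (-0.328059) R1:  -0.737073 phi_2 + 3.254143 phi_3 = -0.296373
  R3 <- R3 - (-0.737073/3.562131) R2 = R3 - (-0.206919) R2:  3.101629 phi_3 = -0.561388
Back-substitution:
  phi_hat_3 = -0.561388 / 3.101629 = -0.180998
  phi_hat_2 = (-1.280769 - (-0.737073)(-0.180998)) / 3.562131 = -0.397003
  phi_hat_1 = (-0.555 - (-0.555)(-0.397003) - (-1.1963)(-0.180998)) / 3.6466 = -0.271997
So phi_hat = [-0.2720, -0.3970, -0.1810].
Therefore phi_hat_1 = -0.2720.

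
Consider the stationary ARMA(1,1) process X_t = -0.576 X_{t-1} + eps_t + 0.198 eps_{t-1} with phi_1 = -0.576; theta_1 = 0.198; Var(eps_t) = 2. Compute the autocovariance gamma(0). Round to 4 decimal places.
\gamma(0) = 2.4277

Multiply the model equation by X_{t-k} and take expectations. With theta_0 = psi_0 = 1 and psi_j the MA(infinity) weights, this gives
  gamma(k) - sum_i phi_i gamma(k-i) = c_k,
  c_k = sigma^2 * sum_{j=k..q} theta_j psi_{j-k}   (c_k = 0 for k > q),
using gamma(-m) = gamma(m).
psi-weights needed (psi_j = theta_j + sum_i phi_i psi_{j-i}):
  psi_1 = theta_1 + phi_1 = 0.198 + (-0.576) = -0.378
Right-hand sides:
  c_0 = sigma^2 (1 + theta_1 psi_1) = 2 * (1 + (0.198)(-0.378)) = 2 * 0.925156 = 1.850312
  c_1 = sigma^2 theta_1 = 2 * (0.198) = 0.396
  c_2 = 0
Equations for k = 0 and k = 1 (AR order 1):
  gamma(0) = phi_1 gamma(1) + c_0
  gamma(1) = phi_1 gamma(0) + c_1
Substituting the second into the first: gamma(0) (1 - phi_1^2) = c_0 + phi_1 c_1, so
  gamma(0) = (c_0 + phi_1 c_1) / (1 - phi_1^2) = (1.850312 + (-0.576)(0.396)) / (1 - (-0.576)^2) = 1.622216 / 0.668224 = 2.427653.
Therefore gamma(0) = 2.4277 (to 4 decimal places).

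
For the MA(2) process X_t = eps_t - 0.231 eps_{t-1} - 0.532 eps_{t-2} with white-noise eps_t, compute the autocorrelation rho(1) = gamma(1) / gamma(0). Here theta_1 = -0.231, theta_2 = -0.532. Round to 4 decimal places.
\rho(1) = -0.0809

For an MA(q) process with theta_0 = 1, the autocovariance is
  gamma(k) = sigma^2 * sum_{i=0..q-k} theta_i * theta_{i+k},
and rho(k) = gamma(k) / gamma(0). Sigma^2 cancels.
  numerator   = (1)*(-0.231) + (-0.231)*(-0.532) = -0.108108.
  denominator = (1)^2 + (-0.231)^2 + (-0.532)^2 = 1.336385.
  rho(1) = -0.108108 / 1.336385 = -0.0809.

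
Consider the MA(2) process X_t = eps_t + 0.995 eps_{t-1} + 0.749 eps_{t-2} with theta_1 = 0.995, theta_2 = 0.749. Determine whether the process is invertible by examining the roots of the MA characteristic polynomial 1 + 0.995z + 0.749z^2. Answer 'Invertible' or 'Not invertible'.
\text{Invertible}

The MA(q) characteristic polynomial is P(z) = 1 + 0.995z + 0.749z^2.
Invertibility requires all roots to lie outside the unit circle, i.e. |z| > 1 for every root.
Set 1 + (0.995) z + (0.749) z^2 = 0, i.e. a z^2 + b z + c = 0 with a = 0.749, b = 0.995, c = 1.
Discriminant D = b^2 - 4ac = (0.995)^2 - 4*(0.749)*1 = 0.990025 - (2.996) = -2.005975.
D < 0, so the roots are the complex-conjugate pair z = (-b +/- i sqrt(-D)) / (2a) = -0.6642 +/- 0.9455i.
For a conjugate pair |z|^2 = z * conj(z) = (product of roots) = c/a = 1/(0.749) = 1.335113, so |z| = sqrt(1.335113) = 1.1555 for both roots.
Moduli of all roots: 1.1555, 1.1555.
All moduli strictly greater than 1? Yes.
Verdict: Invertible.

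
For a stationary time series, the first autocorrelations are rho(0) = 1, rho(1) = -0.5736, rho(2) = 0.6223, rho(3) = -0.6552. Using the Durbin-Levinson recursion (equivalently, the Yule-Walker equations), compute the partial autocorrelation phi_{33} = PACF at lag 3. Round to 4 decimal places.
\phi_{33} = -0.3750

The PACF at lag k is phi_{kk}, the last component of the solution
to the Yule-Walker system G_k phi = r_k where
  (G_k)_{ij} = rho(|i - j|), (r_k)_i = rho(i), i,j = 1..k.
Equivalently, Durbin-Levinson gives phi_{kk} iteratively:
  phi_{11} = rho(1)
  phi_{kk} = [rho(k) - sum_{j=1..k-1} phi_{k-1,j} rho(k-j)]
            / [1 - sum_{j=1..k-1} phi_{k-1,j} rho(j)],
  phi_{k,j} = phi_{k-1,j} - phi_{kk} phi_{k-1,k-j},  j = 1..k-1.
Step k = 1:
  phi_11 = rho(1) = -0.5736.
Step k = 2:
  phi_22 = [rho(2) - phi_11 rho(1)] / [1 - phi_11 rho(1)] = [0.6223 - (-0.5736)(-0.5736)] / [1 - (-0.5736)(-0.5736)]
         = 0.29328304 / 0.67098304 = 0.437095.
  Update: phi_21 = phi_11 - phi_22 phi_11 = -0.5736 - (0.437095)(-0.5736) = -0.322883.
Step k = 3:
  phi_33 = [rho(3) - phi_21 rho(2) - phi_22 rho(1)] / [1 - phi_21 rho(1) - phi_22 rho(2)]
    numerator   = -0.6552 - (-0.322883)(0.6223) - (0.437095)(-0.5736) = -0.20355274
    denominator = 1 - (-0.322883)(-0.5736) - (0.437095)(0.6223) = 0.54279062
  phi_33 = -0.20355274 / 0.54279062 = -0.375.
Therefore phi_{33} = -0.3750.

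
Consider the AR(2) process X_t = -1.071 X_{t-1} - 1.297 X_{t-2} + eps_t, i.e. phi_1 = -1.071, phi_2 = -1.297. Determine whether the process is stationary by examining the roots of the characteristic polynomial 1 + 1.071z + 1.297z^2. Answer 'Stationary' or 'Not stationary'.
\text{Not stationary}

The AR(p) characteristic polynomial is P(z) = 1 + 1.071z + 1.297z^2.
Stationarity requires all roots to lie outside the unit circle, i.e. |z| > 1 for every root.
Set 1 + (1.071) z + (1.297) z^2 = 0, i.e. a z^2 + b z + c = 0 with a = 1.297, b = 1.071, c = 1.
Discriminant D = b^2 - 4ac = (1.071)^2 - 4*(1.297)*1 = 1.147041 - (5.188) = -4.040959.
D < 0, so the roots are the complex-conjugate pair z = (-b +/- i sqrt(-D)) / (2a) = -0.4129 +/- 0.7749i.
For a conjugate pair |z|^2 = z * conj(z) = (product of roots) = c/a = 1/(1.297) = 0.77101, so |z| = sqrt(0.77101) = 0.8781 for both roots.
Moduli of all roots: 0.8781, 0.8781.
All moduli strictly greater than 1? No.
Verdict: Not stationary.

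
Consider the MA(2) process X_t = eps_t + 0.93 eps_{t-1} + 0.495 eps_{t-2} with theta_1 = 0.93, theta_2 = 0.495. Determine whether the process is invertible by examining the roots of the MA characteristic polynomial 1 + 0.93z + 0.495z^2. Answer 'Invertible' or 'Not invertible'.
\text{Invertible}

The MA(q) characteristic polynomial is P(z) = 1 + 0.93z + 0.495z^2.
Invertibility requires all roots to lie outside the unit circle, i.e. |z| > 1 for every root.
Set 1 + (0.93) z + (0.495) z^2 = 0, i.e. a z^2 + b z + c = 0 with a = 0.495, b = 0.93, c = 1.
Discriminant D = b^2 - 4ac = (0.93)^2 - 4*(0.495)*1 = 0.8649 - (1.98) = -1.1151.
D < 0, so the roots are the complex-conjugate pair z = (-b +/- i sqrt(-D)) / (2a) = -0.9394 +/- 1.0666i.
For a conjugate pair |z|^2 = z * conj(z) = (product of roots) = c/a = 1/(0.495) = 2.020202, so |z| = sqrt(2.020202) = 1.4213 for both roots.
Moduli of all roots: 1.4213, 1.4213.
All moduli strictly greater than 1? Yes.
Verdict: Invertible.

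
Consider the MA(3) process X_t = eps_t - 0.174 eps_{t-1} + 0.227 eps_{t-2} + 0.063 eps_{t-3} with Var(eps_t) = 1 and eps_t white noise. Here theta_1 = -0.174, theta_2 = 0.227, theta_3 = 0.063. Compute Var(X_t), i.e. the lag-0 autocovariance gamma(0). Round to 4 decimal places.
\gamma(0) = 1.0858

For an MA(q) process X_t = eps_t + sum_i theta_i eps_{t-i} with
Var(eps_t) = sigma^2, the variance is
  gamma(0) = sigma^2 * (1 + sum_i theta_i^2).
  sum_i theta_i^2 = (-0.174)^2 + (0.227)^2 + (0.063)^2 = 0.030276 + 0.051529 + 0.003969 = 0.085774.
  gamma(0) = 1 * (1 + 0.085774) = 1 * 1.085774 = 1.085774, which rounds to 1.0858.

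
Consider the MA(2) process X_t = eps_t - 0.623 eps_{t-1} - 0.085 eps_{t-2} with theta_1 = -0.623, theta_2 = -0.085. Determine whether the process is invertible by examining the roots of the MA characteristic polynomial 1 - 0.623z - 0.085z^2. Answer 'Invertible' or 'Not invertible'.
\text{Invertible}

The MA(q) characteristic polynomial is P(z) = 1 - 0.623z - 0.085z^2.
Invertibility requires all roots to lie outside the unit circle, i.e. |z| > 1 for every root.
Set 1 + (-0.623) z + (-0.085) z^2 = 0, i.e. a z^2 + b z + c = 0 with a = -0.085, b = -0.623, c = 1.
Discriminant D = b^2 - 4ac = (-0.623)^2 - 4*(-0.085)*1 = 0.388129 - (-0.34) = 0.728129.
D >= 0, so the roots are real: z = (-b +/- sqrt(D)) / (2a) = (0.623 +/- 0.853305) / (-0.17).
  z_1 = (0.623 + 0.853305) / (-0.17) = -8.6841,   |z_1| = 8.6841.
  z_2 = (0.623 - 0.853305) / (-0.17) = 1.3547,   |z_2| = 1.3547.
Moduli of all roots: 8.6841, 1.3547.
All moduli strictly greater than 1? Yes.
Verdict: Invertible.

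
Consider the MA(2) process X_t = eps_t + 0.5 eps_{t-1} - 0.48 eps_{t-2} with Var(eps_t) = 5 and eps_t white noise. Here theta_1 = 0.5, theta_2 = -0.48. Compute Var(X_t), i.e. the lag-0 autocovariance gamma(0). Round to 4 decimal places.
\gamma(0) = 7.4020

For an MA(q) process X_t = eps_t + sum_i theta_i eps_{t-i} with
Var(eps_t) = sigma^2, the variance is
  gamma(0) = sigma^2 * (1 + sum_i theta_i^2).
  sum_i theta_i^2 = (0.5)^2 + (-0.48)^2 = 0.25 + 0.2304 = 0.4804.
  gamma(0) = 5 * (1 + 0.4804) = 5 * 1.4804 = 7.402, which rounds to 7.4020.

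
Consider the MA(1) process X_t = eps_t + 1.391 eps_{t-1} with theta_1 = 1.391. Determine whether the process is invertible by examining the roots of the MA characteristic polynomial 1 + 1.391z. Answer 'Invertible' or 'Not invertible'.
\text{Not invertible}

The MA(q) characteristic polynomial is P(z) = 1 + 1.391z.
Invertibility requires all roots to lie outside the unit circle, i.e. |z| > 1 for every root.
This is linear in z: 1 + (1.391) z = 0  =>  z = -1/(1.391) = -0.718907,  |z| = 0.718907.
Moduli of all roots: 0.7189.
All moduli strictly greater than 1? No.
Verdict: Not invertible.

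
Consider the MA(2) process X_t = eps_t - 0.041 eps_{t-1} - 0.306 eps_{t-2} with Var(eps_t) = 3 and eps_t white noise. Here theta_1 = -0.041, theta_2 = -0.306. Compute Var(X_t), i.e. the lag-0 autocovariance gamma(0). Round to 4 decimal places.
\gamma(0) = 3.2860

For an MA(q) process X_t = eps_t + sum_i theta_i eps_{t-i} with
Var(eps_t) = sigma^2, the variance is
  gamma(0) = sigma^2 * (1 + sum_i theta_i^2).
  sum_i theta_i^2 = (-0.041)^2 + (-0.306)^2 = 0.001681 + 0.093636 = 0.095317.
  gamma(0) = 3 * (1 + 0.095317) = 3 * 1.095317 = 3.285951, which rounds to 3.2860.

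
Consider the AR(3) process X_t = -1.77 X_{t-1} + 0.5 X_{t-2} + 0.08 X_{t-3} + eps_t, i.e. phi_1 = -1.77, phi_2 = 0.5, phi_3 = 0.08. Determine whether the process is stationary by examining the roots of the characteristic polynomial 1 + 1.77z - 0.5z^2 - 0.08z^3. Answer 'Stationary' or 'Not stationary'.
\text{Not stationary}

The AR(p) characteristic polynomial is P(z) = 1 + 1.77z - 0.5z^2 - 0.08z^3.
Stationarity requires all roots to lie outside the unit circle, i.e. |z| > 1 for every root.
Degree 3: look for a simple real root z0 first, then factor out (1 - z/z0) and solve the remaining quadratic.
Testing z0 = -0.5: P(-0.5) = 1 + (1.77)(-0.5) + (-0.5)(-0.5)^2 + (-0.08)(-0.5)^3
  = 1 + (-0.885) + (-0.125) + (0.01) = 0.  So z_0 = -0.5 is a root, |z_0| = 0.5.
Divide out the factor (1 + 2 z) = (1 - z/z0) (since 1/z0 = -2):
  P(z) = (1 + 2 z)(1 + (-0.23) z + (-0.04) z^2)
  [check: z-coef -0.23 - (-2) = 1.77; z^2-coef -0.04 - (-2)(-0.23) = -0.5; z^3-coef -(-2)(-0.04) = -0.08.]
Remaining roots from the quadratic factor 1 + (-0.23) z + (-0.04) z^2:
  Set 1 + (-0.23) z + (-0.04) z^2 = 0, i.e. a z^2 + b z + c = 0 with a = -0.04, b = -0.23, c = 1.
  Discriminant D = b^2 - 4ac = (-0.23)^2 - 4*(-0.04)*1 = 0.0529 - (-0.16) = 0.2129.
  D >= 0, so the roots are real: z = (-b +/- sqrt(D)) / (2a) = (0.23 +/- 0.461411) / (-0.08).
    z_1 = (0.23 + 0.461411) / (-0.08) = -8.6426,   |z_1| = 8.6426.
    z_2 = (0.23 - 0.461411) / (-0.08) = 2.8926,   |z_2| = 2.8926.
Moduli of all roots: 0.5000, 8.6426, 2.8926.
All moduli strictly greater than 1? No.
Verdict: Not stationary.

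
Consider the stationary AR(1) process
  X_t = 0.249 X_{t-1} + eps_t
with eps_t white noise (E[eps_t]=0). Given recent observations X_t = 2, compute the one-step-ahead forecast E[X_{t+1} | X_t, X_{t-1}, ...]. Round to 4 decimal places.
E[X_{t+1} \mid \mathcal F_t] = 0.4980

For an AR(p) model X_t = c + sum_i phi_i X_{t-i} + eps_t, the
one-step-ahead conditional mean is
  E[X_{t+1} | X_t, ...] = c + sum_i phi_i X_{t+1-i}.
Substitute known values:
  E[X_{t+1} | ...] = (0.249) * (2)
                   = 0.4980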